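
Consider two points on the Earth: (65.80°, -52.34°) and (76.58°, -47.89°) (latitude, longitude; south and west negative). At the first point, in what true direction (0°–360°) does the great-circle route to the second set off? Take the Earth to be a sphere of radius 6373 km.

θ = atan2( sin Δλ·cos φ₂ ,  cos φ₁ sin φ₂ − sin φ₁ cos φ₂ cos Δλ )
  = atan2(+0.0180, +0.1877) = 5.48°

5.5°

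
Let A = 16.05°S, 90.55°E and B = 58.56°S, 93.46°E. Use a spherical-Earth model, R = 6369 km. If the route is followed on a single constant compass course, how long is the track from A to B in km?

4732 km

Rhumb course C = atan2(Δλ, Δψ) with Δψ = ln[tan(π/4+φ₂/2)/tan(π/4+φ₁/2)] = -0.9839, Δλ = +0.0508 → C = 177.04°
d = R·|Δφ| / |cos C| = 6369·0.74194 / 0.99867 = 4732 km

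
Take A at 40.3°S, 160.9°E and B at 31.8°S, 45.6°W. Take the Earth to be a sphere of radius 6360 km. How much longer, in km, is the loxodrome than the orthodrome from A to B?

Great circle: cos σ = sin φ₁ sin φ₂ + cos φ₁ cos φ₂ cos Δλ,  σ = 1.8124 rad → d_gc = 11526.8279 km
Rhumb line: Δψ = +0.1838, q = Δφ/Δψ = 0.8070, d_rh = R√(Δφ²+q²Δλ²) = 13782.3280 km
Excess = 13782.3280 − 11526.8279 = 2255.5001 ≈ 2256 km

2256 km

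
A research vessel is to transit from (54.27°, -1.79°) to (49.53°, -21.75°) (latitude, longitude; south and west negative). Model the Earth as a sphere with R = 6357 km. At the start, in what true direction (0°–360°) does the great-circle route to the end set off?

N = sin Δλ·cos φ₂ = -0.2216;  D = cos φ₁ sin φ₂ − sin φ₁ cos φ₂ cos Δλ = -0.0510
initial course = atan2(N, D) = 257.04°

257.0°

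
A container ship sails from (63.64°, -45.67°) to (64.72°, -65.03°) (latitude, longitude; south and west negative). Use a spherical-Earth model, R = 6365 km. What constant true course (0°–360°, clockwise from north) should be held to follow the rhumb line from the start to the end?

277.3°

Δψ = ln[tan(π/4+φ₂/2)/tan(π/4+φ₁/2)] = +0.0433
Δλ = -0.3379 rad (taken the short way round)
course = atan2(Δλ, Δψ) = 277.30°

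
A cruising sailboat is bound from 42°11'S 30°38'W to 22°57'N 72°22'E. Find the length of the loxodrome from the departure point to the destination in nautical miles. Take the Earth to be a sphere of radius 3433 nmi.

Δψ = ln[tan(π/4+φ₂/2)/tan(π/4+φ₁/2)] = +1.2252;  Δφ = +1.1368 rad,  Δλ = +1.7977 rad
q = Δφ/Δψ = 0.9278
d = R·√(Δφ² + q²Δλ²) = 3433·2.01853 = 6930 nmi

6930 nmi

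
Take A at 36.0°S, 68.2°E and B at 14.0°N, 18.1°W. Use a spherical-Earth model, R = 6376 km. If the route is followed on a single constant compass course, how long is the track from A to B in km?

Rhumb course C = atan2(Δλ, Δψ) with Δψ = ln[tan(π/4+φ₂/2)/tan(π/4+φ₁/2)] = +0.9211, Δλ = -1.5062 → C = 301.45°
d = R·|Δφ| / |cos C| = 6376·0.87266 / 0.52171 = 10665 km

10665 km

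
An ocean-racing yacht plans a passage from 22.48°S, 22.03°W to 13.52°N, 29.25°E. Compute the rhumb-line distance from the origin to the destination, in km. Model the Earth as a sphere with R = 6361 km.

6864 km

Δψ = ln[tan(π/4+φ₂/2)/tan(π/4+φ₁/2)] = +0.6410;  Δφ = +0.6283 rad,  Δλ = +0.8950 rad
q = Δφ/Δψ = 0.9802
d = R·√(Δφ² + q²Δλ²) = 6361·1.07908 = 6864 km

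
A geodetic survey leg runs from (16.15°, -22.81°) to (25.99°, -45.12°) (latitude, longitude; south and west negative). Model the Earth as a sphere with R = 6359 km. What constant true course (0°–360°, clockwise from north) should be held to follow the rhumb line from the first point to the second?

295.3°

Meridional parts: M(φ₁)=+0.2857, M(φ₂)=+0.4700 → ΔM = +0.1843;  Δλ = -0.3894 rad
tan C = Δλ / ΔM = -2.1123 → C = 295.33°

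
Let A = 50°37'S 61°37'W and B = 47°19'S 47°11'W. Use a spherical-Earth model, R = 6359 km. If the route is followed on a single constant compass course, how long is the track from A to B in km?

Δψ = ln[tan(π/4+φ₂/2)/tan(π/4+φ₁/2)] = +0.0878;  Δφ = +0.0576 rad,  Δλ = +0.2519 rad
q = Δφ/Δψ = 0.6562
d = R·√(Δφ² + q²Δλ²) = 6359·0.17504 = 1113 km

1113 km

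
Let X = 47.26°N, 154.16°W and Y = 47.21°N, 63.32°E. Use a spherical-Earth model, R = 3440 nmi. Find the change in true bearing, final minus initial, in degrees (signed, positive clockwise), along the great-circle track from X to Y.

Initial bearing θ₁ = atan2(sin Δλ cos φ₂, cos φ₁ sin φ₂ − sin φ₁ cos φ₂ cos Δλ) = 335.19°
Final bearing θ₂ = (initial bearing from the destination back to the start) + 180° = 204.79°
Δθ = θ₂ − θ₁ = -130.4°

-130.4°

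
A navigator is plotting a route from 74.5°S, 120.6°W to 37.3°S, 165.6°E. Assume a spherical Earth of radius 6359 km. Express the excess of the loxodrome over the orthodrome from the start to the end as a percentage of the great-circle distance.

Great circle: σ = 0.8721 rad → d_gc = Rσ = 5545.4 km
Rhumb: Δφ = +0.6493, Δλ = -1.2881, Δψ = +1.2919, q = Δφ/Δψ = 0.5026 → d_rh = R√(Δφ²+q²Δλ²) = 5830.2 km
Excess = (5830.2 − 5545.4) / 5545.4 = 284.8 / 5545.4 = 5.14% ≈ 5.1%

5.1%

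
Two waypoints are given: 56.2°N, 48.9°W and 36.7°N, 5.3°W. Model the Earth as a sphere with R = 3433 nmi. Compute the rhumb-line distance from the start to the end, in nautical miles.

Rhumb course C = atan2(Δλ, Δψ) with Δψ = ln[tan(π/4+φ₂/2)/tan(π/4+φ₁/2)] = -0.5019, Δλ = +0.7610 → C = 123.41°
d = R·|Δφ| / |cos C| = 3433·0.34034 / 0.55056 = 2122 nmi

2122 nmi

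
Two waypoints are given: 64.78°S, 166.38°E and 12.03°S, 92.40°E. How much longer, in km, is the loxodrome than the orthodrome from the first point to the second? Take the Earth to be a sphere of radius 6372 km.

270 km

Great circle: cos σ = sin φ₁ sin φ₂ + cos φ₁ cos φ₂ cos Δλ,  σ = 1.2624 rad → d_gc = 8043.8 km
Rhumb line: Δψ = +1.2859, q = Δφ/Δψ = 0.7160, d_rh = R√(Δφ²+q²Δλ²) = 8313.6 km
Excess = 8313.6 − 8043.8 = 269.8 ≈ 270 km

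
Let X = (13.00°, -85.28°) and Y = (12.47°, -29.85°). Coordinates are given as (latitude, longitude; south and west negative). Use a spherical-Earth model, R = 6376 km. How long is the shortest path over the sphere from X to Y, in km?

6004 km

cos σ = sin φ₁ sin φ₂ + cos φ₁ cos φ₂ cos Δλ
      = sin(13.00°)sin(12.47°) + cos(13.00°)cos(12.47°)cos(55.43°) = 0.5884
σ = 53.956° → d = Rσ = 6376·0.94172 = 6004 km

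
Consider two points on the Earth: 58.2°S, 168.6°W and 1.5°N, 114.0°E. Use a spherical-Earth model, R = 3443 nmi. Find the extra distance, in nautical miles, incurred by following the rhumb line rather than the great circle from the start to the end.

123 nmi

Great circle: cos σ = sin φ₁ sin φ₂ + cos φ₁ cos φ₂ cos Δλ,  σ = 1.4780 rad → d_gc = 5088.7 nmi
Rhumb line: Δψ = +1.2819, q = Δφ/Δψ = 0.8128, d_rh = R√(Δφ²+q²Δλ²) = 5211.6 nmi
Excess = 5211.6 − 5088.7 = 122.9 ≈ 123 nmi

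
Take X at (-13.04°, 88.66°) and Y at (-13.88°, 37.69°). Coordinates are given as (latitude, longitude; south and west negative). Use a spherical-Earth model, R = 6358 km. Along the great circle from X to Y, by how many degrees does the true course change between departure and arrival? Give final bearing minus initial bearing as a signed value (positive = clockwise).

+12.7°

At departure: θ₁ = atan2(sin Δλ cos φ₂, cos φ₁ sin φ₂ − sin φ₁ cos φ₂ cos Δλ) = 262.76°
At arrival: θ₂ = atan2(sin Δλ cos φ₁, −cos φ₂ sin φ₁ + sin φ₂ cos φ₁ cos Δλ) = 275.43°
Δθ = θ₂ − θ₁ = +12.7°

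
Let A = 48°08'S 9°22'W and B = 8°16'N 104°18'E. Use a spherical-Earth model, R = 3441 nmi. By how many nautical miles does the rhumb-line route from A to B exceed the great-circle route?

240 nmi

Great circle: cos σ = sin φ₁ sin φ₂ + cos φ₁ cos φ₂ cos Δλ,  σ = 1.9522 rad → d_gc = 6717.4 nmi
Rhumb line: Δψ = +1.1057, q = Δφ/Δψ = 0.8902, d_rh = R√(Δφ²+q²Δλ²) = 6957.4 nmi
Excess = 6957.4 − 6717.4 = 240.0 ≈ 240 nmi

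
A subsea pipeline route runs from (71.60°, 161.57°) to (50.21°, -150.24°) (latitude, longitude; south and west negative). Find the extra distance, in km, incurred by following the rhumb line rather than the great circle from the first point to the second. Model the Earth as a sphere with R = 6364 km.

Great circle: cos σ = sin φ₁ sin φ₂ + cos φ₁ cos φ₂ cos Δλ,  σ = 0.5281 rad → d_gc = 3360.6 km
Rhumb line: Δψ = -0.8040, q = Δφ/Δψ = 0.4643, d_rh = R√(Δφ²+q²Δλ²) = 3438.3 km
Excess = 3438.3 − 3360.6 = 77.7 ≈ 78 km

78 km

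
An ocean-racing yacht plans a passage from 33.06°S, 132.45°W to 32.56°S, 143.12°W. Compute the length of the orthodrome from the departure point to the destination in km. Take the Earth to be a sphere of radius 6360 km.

cos σ = sin φ₁ sin φ₂ + cos φ₁ cos φ₂ cos Δλ
      = sin(-33.06°)sin(-32.56°) + cos(-33.06°)cos(-32.56°)cos(-10.67°) = 0.9877
σ = 8.978° → d = Rσ = 6360·0.15669 = 997 km

997 km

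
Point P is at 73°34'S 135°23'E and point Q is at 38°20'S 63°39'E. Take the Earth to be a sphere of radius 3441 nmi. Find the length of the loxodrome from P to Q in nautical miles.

3045 nmi

Rhumb course C = atan2(Δλ, Δψ) with Δψ = ln[tan(π/4+φ₂/2)/tan(π/4+φ₁/2)] = +1.2098, Δλ = -1.2520 → C = 314.02°
d = R·|Δφ| / |cos C| = 3441·0.61494 / 0.69488 = 3045 nmi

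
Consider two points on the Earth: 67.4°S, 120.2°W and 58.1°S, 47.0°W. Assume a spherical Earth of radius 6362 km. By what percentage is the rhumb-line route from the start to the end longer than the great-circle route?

Great circle: σ = 0.5689 rad → d_gc = Rσ = 3619.6 km
Rhumb: Δφ = +0.1623, Δλ = +1.2776, Δψ = +0.3579, q = Δφ/Δψ = 0.4535 → d_rh = R√(Δφ²+q²Δλ²) = 3828.3 km
Excess = (3828.3 − 3619.6) / 3619.6 = 208.7 / 3619.6 = 5.77% ≈ 5.8%

5.8%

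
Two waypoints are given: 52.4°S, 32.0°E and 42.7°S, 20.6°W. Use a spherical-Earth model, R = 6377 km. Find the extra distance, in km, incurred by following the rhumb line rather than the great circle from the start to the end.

Great circle: cos σ = sin φ₁ sin φ₂ + cos φ₁ cos φ₂ cos Δλ,  σ = 0.6272 rad → d_gc = 3999.9 km
Rhumb line: Δψ = +0.2519, q = Δφ/Δψ = 0.6722, d_rh = R√(Δφ²+q²Δλ²) = 4080.7 km
Excess = 4080.7 − 3999.9 = 80.8 ≈ 81 km

81 km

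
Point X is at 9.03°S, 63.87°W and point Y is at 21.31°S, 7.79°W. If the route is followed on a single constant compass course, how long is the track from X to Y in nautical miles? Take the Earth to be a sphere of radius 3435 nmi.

Rhumb course C = atan2(Δλ, Δψ) with Δψ = ln[tan(π/4+φ₂/2)/tan(π/4+φ₁/2)] = -0.2226, Δλ = +0.9788 → C = 102.81°
d = R·|Δφ| / |cos C| = 3435·0.21433 / 0.22172 = 3320 nmi

3320 nmi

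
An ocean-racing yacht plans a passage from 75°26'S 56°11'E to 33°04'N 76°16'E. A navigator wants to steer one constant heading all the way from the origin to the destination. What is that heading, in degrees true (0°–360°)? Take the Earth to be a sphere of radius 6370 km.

7.5°

Δψ = ln[tan(π/4+φ₂/2)/tan(π/4+φ₁/2)] = +2.6693
Δλ = +0.3505 rad (taken the short way round)
course = atan2(Δλ, Δψ) = 7.48°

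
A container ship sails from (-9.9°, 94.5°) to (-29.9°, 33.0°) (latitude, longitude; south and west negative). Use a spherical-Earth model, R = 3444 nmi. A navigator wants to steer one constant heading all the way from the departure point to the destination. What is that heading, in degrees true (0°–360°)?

250.8°

Δψ = ln[tan(π/4+φ₂/2)/tan(π/4+φ₁/2)] = -0.3736
Δλ = -1.0734 rad (taken the short way round)
course = atan2(Δλ, Δψ) = 250.81°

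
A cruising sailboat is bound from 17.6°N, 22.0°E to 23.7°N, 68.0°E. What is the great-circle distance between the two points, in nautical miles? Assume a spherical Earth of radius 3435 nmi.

2596 nmi

Haversine: a = sin²(Δφ/2)+cos φ₁ cos φ₂ sin²(Δλ/2) = 0.13608;  σ = 2·atan2(√a,√(1−a))
σ = 43.295° → d = Rσ = 3435·0.75564 = 2596 nmi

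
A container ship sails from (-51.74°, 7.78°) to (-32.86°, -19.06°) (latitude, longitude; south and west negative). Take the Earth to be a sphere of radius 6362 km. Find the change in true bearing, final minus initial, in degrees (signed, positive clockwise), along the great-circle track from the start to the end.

+18.5°

Initial bearing θ₁ = atan2(sin Δλ cos φ₂, cos φ₁ sin φ₂ − sin φ₁ cos φ₂ cos Δλ) = 303.66°
Final bearing θ₂ = (initial bearing from the destination back to the start) + 180° = 322.15°
Δθ = θ₂ − θ₁ = +18.5°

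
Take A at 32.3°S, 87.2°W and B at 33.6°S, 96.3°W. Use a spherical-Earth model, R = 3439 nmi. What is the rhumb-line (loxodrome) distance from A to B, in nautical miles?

465 nmi

Rhumb course C = atan2(Δλ, Δψ) with Δψ = ln[tan(π/4+φ₂/2)/tan(π/4+φ₁/2)] = -0.0270, Δλ = -0.1588 → C = 260.34°
d = R·|Δφ| / |cos C| = 3439·0.02269 / 0.16783 = 465 nmi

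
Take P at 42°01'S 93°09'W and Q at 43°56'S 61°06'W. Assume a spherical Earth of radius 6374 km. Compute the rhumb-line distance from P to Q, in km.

2617 km

Rhumb course C = atan2(Δλ, Δψ) with Δψ = ln[tan(π/4+φ₂/2)/tan(π/4+φ₁/2)] = -0.0457, Δλ = +0.5594 → C = 94.67°
d = R·|Δφ| / |cos C| = 6374·0.03345 / 0.08147 = 2617 km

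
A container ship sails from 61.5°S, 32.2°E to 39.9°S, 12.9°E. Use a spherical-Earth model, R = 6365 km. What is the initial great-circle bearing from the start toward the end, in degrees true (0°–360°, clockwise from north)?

322.5°

θ = atan2( sin Δλ·cos φ₂ ,  cos φ₁ sin φ₂ − sin φ₁ cos φ₂ cos Δλ )
  = atan2(-0.2536, +0.3302) = 322.48°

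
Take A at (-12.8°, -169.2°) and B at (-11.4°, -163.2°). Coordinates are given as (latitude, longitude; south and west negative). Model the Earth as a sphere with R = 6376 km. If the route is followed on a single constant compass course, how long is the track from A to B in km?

671 km

Δψ = ln[tan(π/4+φ₂/2)/tan(π/4+φ₁/2)] = +0.0250;  Δφ = +0.0244 rad,  Δλ = +0.1047 rad
q = Δφ/Δψ = 0.9778
d = R·√(Δφ² + q²Δλ²) = 6376·0.10527 = 671 km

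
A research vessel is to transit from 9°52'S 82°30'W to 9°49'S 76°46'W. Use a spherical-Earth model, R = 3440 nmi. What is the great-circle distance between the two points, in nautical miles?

Haversine: a = sin²(Δφ/2)+cos φ₁ cos φ₂ sin²(Δλ/2) = 0.00243;  σ = 2·atan2(√a,√(1−a))
σ = 5.649° → d = Rσ = 3440·0.09860 = 339 nmi

339 nmi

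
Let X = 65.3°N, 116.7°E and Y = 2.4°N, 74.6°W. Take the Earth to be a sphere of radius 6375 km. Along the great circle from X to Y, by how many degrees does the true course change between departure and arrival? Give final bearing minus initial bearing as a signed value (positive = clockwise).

At departure: θ₁ = atan2(sin Δλ cos φ₂, cos φ₁ sin φ₂ − sin φ₁ cos φ₂ cos Δλ) = 12.17°
At arrival: θ₂ = atan2(sin Δλ cos φ₁, −cos φ₂ sin φ₁ + sin φ₂ cos φ₁ cos Δλ) = 174.94°
Δθ = θ₂ − θ₁ = +162.8°

+162.8°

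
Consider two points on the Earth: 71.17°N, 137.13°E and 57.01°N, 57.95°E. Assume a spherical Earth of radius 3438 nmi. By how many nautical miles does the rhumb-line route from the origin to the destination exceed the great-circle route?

142 nmi

Great circle: cos σ = sin φ₁ sin φ₂ + cos φ₁ cos φ₂ cos Δλ,  σ = 0.5973 rad → d_gc = 2053.463 nmi
Rhumb line: Δψ = -0.5799, q = Δφ/Δψ = 0.4262, d_rh = R√(Δφ²+q²Δλ²) = 2195.962 nmi
Excess = 2195.962 − 2053.463 = 142.499 ≈ 142 nmi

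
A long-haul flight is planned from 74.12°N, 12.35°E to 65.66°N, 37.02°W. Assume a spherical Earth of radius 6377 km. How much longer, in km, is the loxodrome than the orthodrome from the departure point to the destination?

57 km

Great circle: cos σ = sin φ₁ sin φ₂ + cos φ₁ cos φ₂ cos Δλ,  σ = 0.3183 rad → d_gc = 2029.6 km
Rhumb line: Δψ = -0.4358, q = Δφ/Δψ = 0.3388, d_rh = R√(Δφ²+q²Δλ²) = 2086.2 km
Excess = 2086.2 − 2029.6 = 56.6 ≈ 57 km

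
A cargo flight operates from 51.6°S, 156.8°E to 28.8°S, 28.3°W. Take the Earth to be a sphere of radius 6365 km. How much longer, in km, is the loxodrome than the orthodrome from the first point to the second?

3766 km

Great circle: cos σ = sin φ₁ sin φ₂ + cos φ₁ cos φ₂ cos Δλ,  σ = 1.7362 rad → d_gc = 11050.7 km
Rhumb line: Δψ = +0.5296, q = Δφ/Δψ = 0.7514, d_rh = R√(Δφ²+q²Δλ²) = 14817.1 km
Excess = 14817.1 − 11050.7 = 3766.4 ≈ 3766 km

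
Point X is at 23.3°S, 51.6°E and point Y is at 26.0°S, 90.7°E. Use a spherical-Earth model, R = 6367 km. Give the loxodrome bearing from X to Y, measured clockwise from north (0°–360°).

Meridional parts: M(φ₁)=-0.4184, M(φ₂)=-0.4702 → ΔM = -0.0519;  Δλ = +0.6824 rad
tan C = Δλ / ΔM = -13.1601 → C = 94.35°

94.3°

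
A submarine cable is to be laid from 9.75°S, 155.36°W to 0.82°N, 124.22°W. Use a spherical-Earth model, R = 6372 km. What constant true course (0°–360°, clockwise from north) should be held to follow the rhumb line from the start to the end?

Meridional parts: M(φ₁)=-0.1710, M(φ₂)=+0.0143 → ΔM = +0.1853;  Δλ = +0.5435 rad
tan C = Δλ / ΔM = +2.9329 → C = 71.17°

71.2°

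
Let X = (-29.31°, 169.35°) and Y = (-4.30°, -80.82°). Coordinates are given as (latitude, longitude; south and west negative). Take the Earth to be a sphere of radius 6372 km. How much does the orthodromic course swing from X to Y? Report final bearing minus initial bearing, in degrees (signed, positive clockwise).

Initial bearing θ₁ = atan2(sin Δλ cos φ₂, cos φ₁ sin φ₂ − sin φ₁ cos φ₂ cos Δλ) = 103.83°
Final bearing θ₂ = (initial bearing from the destination back to the start) + 180° = 58.11°
Δθ = θ₂ − θ₁ = -45.7°

-45.7°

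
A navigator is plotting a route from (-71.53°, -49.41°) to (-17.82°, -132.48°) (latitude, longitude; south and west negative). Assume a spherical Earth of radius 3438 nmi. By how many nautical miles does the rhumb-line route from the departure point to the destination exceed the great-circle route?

225 nmi

Great circle: cos σ = sin φ₁ sin φ₂ + cos φ₁ cos φ₂ cos Δλ,  σ = 1.2380 rad → d_gc = 4256.4 nmi
Rhumb line: Δψ = +1.5004, q = Δφ/Δψ = 0.6248, d_rh = R√(Δφ²+q²Δλ²) = 4481.7 nmi
Excess = 4481.7 − 4256.4 = 225.3 ≈ 225 nmi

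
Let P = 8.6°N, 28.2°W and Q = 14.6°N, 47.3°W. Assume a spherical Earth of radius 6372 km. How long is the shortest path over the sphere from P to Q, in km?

cos σ = sin φ₁ sin φ₂ + cos φ₁ cos φ₂ cos Δλ
      = sin(8.60°)sin(14.60°) + cos(8.60°)cos(14.60°)cos(-19.10°) = 0.9418
σ = 19.636° → d = Rσ = 6372·0.34271 = 2184 km

2184 km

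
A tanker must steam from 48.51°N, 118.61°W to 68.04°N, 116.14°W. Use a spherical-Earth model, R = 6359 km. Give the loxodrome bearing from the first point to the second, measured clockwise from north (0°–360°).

3.7°

Meridional parts: M(φ₁)=+0.9708, M(φ₂)=+1.6398 → ΔM = +0.6690;  Δλ = +0.0431 rad
tan C = Δλ / ΔM = +0.0644 → C = 3.69°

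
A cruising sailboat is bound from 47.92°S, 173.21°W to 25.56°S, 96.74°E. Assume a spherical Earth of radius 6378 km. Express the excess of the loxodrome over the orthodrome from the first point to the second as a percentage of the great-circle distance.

Great circle: σ = 1.2454 rad → d_gc = Rσ = 7943.0 km
Rhumb: Δφ = +0.3903, Δλ = -1.5717, Δψ = +0.4937, q = Δφ/Δψ = 0.7905 → d_rh = R√(Δφ²+q²Δλ²) = 8305.5 km
Excess = (8305.5 − 7943.0) / 7943.0 = 362.5 / 7943.0 = 4.56% ≈ 4.6%

4.6%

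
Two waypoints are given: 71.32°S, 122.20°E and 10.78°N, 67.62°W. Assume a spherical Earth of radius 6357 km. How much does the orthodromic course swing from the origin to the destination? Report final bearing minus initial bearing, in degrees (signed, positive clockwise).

-165.4°

Initial bearing θ₁ = atan2(sin Δλ cos φ₂, cos φ₁ sin φ₂ − sin φ₁ cos φ₂ cos Δλ) = 168.94°
Final bearing θ₂ = (initial bearing from the destination back to the start) + 180° = 3.59°
Δθ = θ₂ − θ₁ = -165.4°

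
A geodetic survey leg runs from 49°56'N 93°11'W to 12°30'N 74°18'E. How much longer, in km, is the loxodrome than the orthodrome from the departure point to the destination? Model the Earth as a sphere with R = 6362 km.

Great circle: cos σ = sin φ₁ sin φ₂ + cos φ₁ cos φ₂ cos Δλ,  σ = 2.0351 rad → d_gc = 12947.6 km
Rhumb line: Δψ = -0.7890, q = Δφ/Δψ = 0.8281, d_rh = R√(Δφ²+q²Δλ²) = 15951.2 km
Excess = 15951.2 − 12947.6 = 3003.6 ≈ 3004 km

3004 km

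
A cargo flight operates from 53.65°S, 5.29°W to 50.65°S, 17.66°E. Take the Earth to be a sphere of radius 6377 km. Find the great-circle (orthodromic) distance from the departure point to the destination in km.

1595 km

cos σ = sin φ₁ sin φ₂ + cos φ₁ cos φ₂ cos Δλ
      = sin(-53.65°)sin(-50.65°) + cos(-53.65°)cos(-50.65°)cos(22.95°) = 0.9689
σ = 14.331° → d = Rσ = 6377·0.25012 = 1595 km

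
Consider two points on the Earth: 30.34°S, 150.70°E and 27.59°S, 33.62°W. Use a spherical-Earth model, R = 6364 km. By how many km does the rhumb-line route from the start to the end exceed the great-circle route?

Great circle: cos σ = sin φ₁ sin φ₂ + cos φ₁ cos φ₂ cos Δλ,  σ = 2.1280 rad → d_gc = 13542.3 km
Rhumb line: Δψ = +0.0549, q = Δφ/Δψ = 0.8748, d_rh = R√(Δφ²+q²Δλ²) = 17072.5 km
Excess = 17072.5 − 13542.3 = 3530.2 ≈ 3530 km

3530 km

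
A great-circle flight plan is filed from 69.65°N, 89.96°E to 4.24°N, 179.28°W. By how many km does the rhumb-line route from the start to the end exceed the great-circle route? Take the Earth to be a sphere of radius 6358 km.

Great circle: cos σ = sin φ₁ sin φ₂ + cos φ₁ cos φ₂ cos Δλ,  σ = 1.5060 rad → d_gc = 9575.3 km
Rhumb line: Δψ = -1.6436, q = Δφ/Δψ = 0.6946, d_rh = R√(Δφ²+q²Δλ²) = 10080.6 km
Excess = 10080.6 − 9575.3 = 505.3 ≈ 505 km

505 km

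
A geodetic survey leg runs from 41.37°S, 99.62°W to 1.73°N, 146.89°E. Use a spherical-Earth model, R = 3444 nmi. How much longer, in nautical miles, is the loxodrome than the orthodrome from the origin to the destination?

213 nmi

Great circle: cos σ = sin φ₁ sin φ₂ + cos φ₁ cos φ₂ cos Δλ,  σ = 1.8954 rad → d_gc = 6527.8 nmi
Rhumb line: Δψ = +0.8246, q = Δφ/Δψ = 0.9122, d_rh = R√(Δφ²+q²Δλ²) = 6740.6 nmi
Excess = 6740.6 − 6527.8 = 212.8 ≈ 213 nmi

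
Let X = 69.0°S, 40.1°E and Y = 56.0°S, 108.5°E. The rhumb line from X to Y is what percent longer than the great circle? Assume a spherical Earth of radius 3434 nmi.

Great circle: σ = 0.5591 rad → d_gc = Rσ = 1919.9 nmi
Rhumb: Δφ = +0.2269, Δλ = +1.1938, Δψ = +0.5005, q = Δφ/Δψ = 0.4533 → d_rh = R√(Δφ²+q²Δλ²) = 2015.1 nmi
Excess = (2015.1 − 1919.9) / 1919.9 = 95.2 / 1919.9 = 4.96% ≈ 5.0%

5.0%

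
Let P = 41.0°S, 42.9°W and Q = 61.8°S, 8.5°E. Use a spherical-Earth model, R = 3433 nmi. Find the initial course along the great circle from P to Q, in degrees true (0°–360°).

141.9°

θ = atan2( sin Δλ·cos φ₂ ,  cos φ₁ sin φ₂ − sin φ₁ cos φ₂ cos Δλ )
  = atan2(+0.3693, -0.4717) = 141.94°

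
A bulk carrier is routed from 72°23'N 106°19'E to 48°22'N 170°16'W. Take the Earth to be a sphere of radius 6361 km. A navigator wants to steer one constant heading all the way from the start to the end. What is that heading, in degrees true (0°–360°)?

121.7°

Meridional parts: M(φ₁)=+1.8646, M(φ₂)=+0.9671 → ΔM = -0.8975;  Δλ = +1.4559 rad
tan C = Δλ / ΔM = -1.6221 → C = 121.65°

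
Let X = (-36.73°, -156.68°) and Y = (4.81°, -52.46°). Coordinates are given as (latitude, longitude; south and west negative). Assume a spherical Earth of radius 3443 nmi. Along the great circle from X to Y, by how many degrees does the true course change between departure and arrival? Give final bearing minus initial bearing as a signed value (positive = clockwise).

-41.4°

Initial bearing θ₁ = atan2(sin Δλ cos φ₂, cos φ₁ sin φ₂ − sin φ₁ cos φ₂ cos Δλ) = 94.69°
Final bearing θ₂ = (initial bearing from the destination back to the start) + 180° = 53.28°
Δθ = θ₂ − θ₁ = -41.4°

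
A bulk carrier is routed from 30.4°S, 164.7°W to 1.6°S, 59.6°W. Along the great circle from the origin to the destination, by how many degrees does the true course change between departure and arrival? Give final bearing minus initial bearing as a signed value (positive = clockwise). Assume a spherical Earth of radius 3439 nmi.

-40.8°

At departure: θ₁ = atan2(sin Δλ cos φ₂, cos φ₁ sin φ₂ − sin φ₁ cos φ₂ cos Δλ) = 99.17°
At arrival: θ₂ = atan2(sin Δλ cos φ₁, −cos φ₂ sin φ₁ + sin φ₂ cos φ₁ cos Δλ) = 58.41°
Δθ = θ₂ − θ₁ = -40.8°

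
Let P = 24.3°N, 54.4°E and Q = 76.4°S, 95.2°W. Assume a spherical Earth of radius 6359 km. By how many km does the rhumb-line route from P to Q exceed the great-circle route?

Great circle: cos σ = sin φ₁ sin φ₂ + cos φ₁ cos φ₂ cos Δλ,  σ = 2.1955 rad → d_gc = 13960.9 km
Rhumb line: Δψ = -2.5640, q = Δφ/Δψ = 0.6855, d_rh = R√(Δφ²+q²Δλ²) = 15951.1 km
Excess = 15951.1 − 13960.9 = 1990.2 ≈ 1990 km

1990 km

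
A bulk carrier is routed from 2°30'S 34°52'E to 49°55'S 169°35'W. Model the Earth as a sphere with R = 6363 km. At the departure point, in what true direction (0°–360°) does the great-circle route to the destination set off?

N = sin Δλ·cos φ₂ = +0.2665;  D = cos φ₁ sin φ₂ − sin φ₁ cos φ₂ cos Δλ = -0.7899
initial course = atan2(N, D) = 161.36°

161.4°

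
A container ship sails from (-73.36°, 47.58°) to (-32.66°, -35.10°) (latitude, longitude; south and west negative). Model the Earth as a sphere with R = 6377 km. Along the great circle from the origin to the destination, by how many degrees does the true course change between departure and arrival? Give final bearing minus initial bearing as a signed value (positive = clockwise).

At departure: θ₁ = atan2(sin Δλ cos φ₂, cos φ₁ sin φ₂ − sin φ₁ cos φ₂ cos Δλ) = 266.45°
At arrival: θ₂ = atan2(sin Δλ cos φ₁, −cos φ₂ sin φ₁ + sin φ₂ cos φ₁ cos Δλ) = 340.15°
Δθ = θ₂ − θ₁ = +73.7°

+73.7°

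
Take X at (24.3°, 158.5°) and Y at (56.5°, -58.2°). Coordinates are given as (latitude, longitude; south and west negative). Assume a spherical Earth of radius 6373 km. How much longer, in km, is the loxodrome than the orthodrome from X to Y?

Great circle: cos σ = sin φ₁ sin φ₂ + cos φ₁ cos φ₂ cos Δλ,  σ = 1.6310 rad → d_gc = 10394.4 km
Rhumb line: Δψ = +0.7633, q = Δφ/Δψ = 0.7362, d_rh = R√(Δφ²+q²Δλ²) = 12269.6 km
Excess = 12269.6 − 10394.4 = 1875.2 ≈ 1875 km

1875 km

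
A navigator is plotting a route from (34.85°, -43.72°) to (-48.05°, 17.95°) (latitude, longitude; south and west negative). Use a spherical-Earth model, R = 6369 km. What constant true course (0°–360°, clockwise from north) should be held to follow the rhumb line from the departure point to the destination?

Meridional parts: M(φ₁)=+0.6496, M(φ₂)=-0.9588 → ΔM = -1.6084;  Δλ = +1.0763 rad
tan C = Δλ / ΔM = -0.6692 → C = 146.21°

146.2°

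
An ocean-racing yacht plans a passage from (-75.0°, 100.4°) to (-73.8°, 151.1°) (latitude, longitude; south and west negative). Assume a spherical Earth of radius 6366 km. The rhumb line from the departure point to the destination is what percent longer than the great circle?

Great circle: σ = 0.2316 rad → d_gc = Rσ = 1474.2 km
Rhumb: Δφ = +0.0209, Δλ = +0.8849, Δψ = +0.0779, q = Δφ/Δψ = 0.2688 → d_rh = R√(Δφ²+q²Δλ²) = 1520.0 km
Excess = (1520.0 − 1474.2) / 1474.2 = 45.8 / 1474.2 = 3.11% ≈ 3.1%

3.1%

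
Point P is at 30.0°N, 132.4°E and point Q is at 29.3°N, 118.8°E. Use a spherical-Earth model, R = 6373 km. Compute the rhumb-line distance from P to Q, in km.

1317 km

Rhumb course C = atan2(Δλ, Δψ) with Δψ = ln[tan(π/4+φ₂/2)/tan(π/4+φ₁/2)] = -0.0141, Δλ = -0.2374 → C = 266.61°
d = R·|Δφ| / |cos C| = 6373·0.01222 / 0.05912 = 1317 km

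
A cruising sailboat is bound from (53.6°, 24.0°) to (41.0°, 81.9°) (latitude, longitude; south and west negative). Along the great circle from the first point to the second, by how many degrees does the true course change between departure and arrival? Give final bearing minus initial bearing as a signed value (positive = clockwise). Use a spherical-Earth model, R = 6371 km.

+44.5°

At departure: θ₁ = atan2(sin Δλ cos φ₂, cos φ₁ sin φ₂ − sin φ₁ cos φ₂ cos Δλ) = 84.06°
At arrival: θ₂ = atan2(sin Δλ cos φ₁, −cos φ₂ sin φ₁ + sin φ₂ cos φ₁ cos Δλ) = 128.55°
Δθ = θ₂ − θ₁ = +44.5°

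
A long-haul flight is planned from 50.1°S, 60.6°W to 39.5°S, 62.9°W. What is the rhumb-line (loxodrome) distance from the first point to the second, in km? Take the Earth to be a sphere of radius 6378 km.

Δψ = ln[tan(π/4+φ₂/2)/tan(π/4+φ₁/2)] = +0.2618;  Δφ = +0.1850 rad,  Δλ = -0.0401 rad
q = Δφ/Δψ = 0.7066
d = R·√(Δφ² + q²Δλ²) = 6378·0.18717 = 1194 km

1194 km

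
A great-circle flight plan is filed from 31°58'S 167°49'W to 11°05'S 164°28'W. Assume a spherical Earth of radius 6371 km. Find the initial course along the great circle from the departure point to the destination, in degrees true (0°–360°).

N = sin Δλ·cos φ₂ = +0.0573;  D = cos φ₁ sin φ₂ − sin φ₁ cos φ₂ cos Δλ = +0.3556
initial course = atan2(N, D) = 9.16°

9.2°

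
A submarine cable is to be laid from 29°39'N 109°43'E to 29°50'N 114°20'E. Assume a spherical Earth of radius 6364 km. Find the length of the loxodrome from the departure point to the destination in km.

Δψ = ln[tan(π/4+φ₂/2)/tan(π/4+φ₁/2)] = +0.0037;  Δφ = +0.0032 rad,  Δλ = +0.0806 rad
q = Δφ/Δψ = 0.8683
d = R·√(Δφ² + q²Δλ²) = 6364·0.07003 = 446 km

446 km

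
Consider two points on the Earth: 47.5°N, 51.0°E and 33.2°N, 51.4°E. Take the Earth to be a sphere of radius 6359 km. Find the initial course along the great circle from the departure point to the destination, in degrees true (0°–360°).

N = sin Δλ·cos φ₂ = +0.0058;  D = cos φ₁ sin φ₂ − sin φ₁ cos φ₂ cos Δλ = -0.2470
initial course = atan2(N, D) = 178.65°

178.6°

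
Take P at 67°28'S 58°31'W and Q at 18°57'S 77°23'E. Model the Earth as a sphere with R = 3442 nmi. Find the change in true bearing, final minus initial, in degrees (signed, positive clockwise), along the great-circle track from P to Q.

-123.3°

At departure: θ₁ = atan2(sin Δλ cos φ₂, cos φ₁ sin φ₂ − sin φ₁ cos φ₂ cos Δλ) = 138.80°
At arrival: θ₂ = atan2(sin Δλ cos φ₁, −cos φ₂ sin φ₁ + sin φ₂ cos φ₁ cos Δλ) = 15.48°
Δθ = θ₂ − θ₁ = -123.3°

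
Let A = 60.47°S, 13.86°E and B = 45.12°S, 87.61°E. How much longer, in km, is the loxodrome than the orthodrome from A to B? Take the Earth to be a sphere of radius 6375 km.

238 km

Great circle: cos σ = sin φ₁ sin φ₂ + cos φ₁ cos φ₂ cos Δλ,  σ = 0.7758 rad → d_gc = 4945.7 km
Rhumb line: Δψ = +0.4491, q = Δφ/Δψ = 0.5965, d_rh = R√(Δφ²+q²Δλ²) = 5184.1 km
Excess = 5184.1 − 4945.7 = 238.4 ≈ 238 km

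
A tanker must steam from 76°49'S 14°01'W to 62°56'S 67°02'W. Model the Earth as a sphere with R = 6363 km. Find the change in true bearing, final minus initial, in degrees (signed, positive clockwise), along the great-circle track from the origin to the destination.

+50.5°

At departure: θ₁ = atan2(sin Δλ cos φ₂, cos φ₁ sin φ₂ − sin φ₁ cos φ₂ cos Δλ) = 279.90°
At arrival: θ₂ = atan2(sin Δλ cos φ₁, −cos φ₂ sin φ₁ + sin φ₂ cos φ₁ cos Δλ) = 330.41°
Δθ = θ₂ − θ₁ = +50.5°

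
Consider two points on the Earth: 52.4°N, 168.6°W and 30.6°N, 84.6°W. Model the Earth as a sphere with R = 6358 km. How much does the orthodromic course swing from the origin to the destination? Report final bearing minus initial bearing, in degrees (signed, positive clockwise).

+62.6°

At departure: θ₁ = atan2(sin Δλ cos φ₂, cos φ₁ sin φ₂ − sin φ₁ cos φ₂ cos Δλ) = 74.38°
At arrival: θ₂ = atan2(sin Δλ cos φ₁, −cos φ₂ sin φ₁ + sin φ₂ cos φ₁ cos Δλ) = 136.95°
Δθ = θ₂ − θ₁ = +62.6°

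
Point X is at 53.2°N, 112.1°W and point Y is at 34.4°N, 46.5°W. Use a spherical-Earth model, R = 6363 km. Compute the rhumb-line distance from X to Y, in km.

5595 km

Rhumb course C = atan2(Δλ, Δψ) with Δψ = ln[tan(π/4+φ₂/2)/tan(π/4+φ₁/2)] = -0.4605, Δλ = +1.1449 → C = 111.91°
d = R·|Δφ| / |cos C| = 6363·0.32812 / 0.37319 = 5595 km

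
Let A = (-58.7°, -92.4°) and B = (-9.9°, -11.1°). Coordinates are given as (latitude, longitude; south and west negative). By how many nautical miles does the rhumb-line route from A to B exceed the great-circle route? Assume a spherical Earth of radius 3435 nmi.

160 nmi

Great circle: cos σ = sin φ₁ sin φ₂ + cos φ₁ cos φ₂ cos Δλ,  σ = 1.3446 rad → d_gc = 4618.5 nmi
Rhumb line: Δψ = +1.0988, q = Δφ/Δψ = 0.7751, d_rh = R√(Δφ²+q²Δλ²) = 4778.5 nmi
Excess = 4778.5 − 4618.5 = 160.0 ≈ 160 nmi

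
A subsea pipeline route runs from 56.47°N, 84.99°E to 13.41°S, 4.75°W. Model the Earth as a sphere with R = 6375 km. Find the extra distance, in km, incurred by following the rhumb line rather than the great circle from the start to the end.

Great circle: cos σ = sin φ₁ sin φ₂ + cos φ₁ cos φ₂ cos Δλ,  σ = 1.7629 rad → d_gc = 11238.2 km
Rhumb line: Δψ = -1.4360, q = Δφ/Δψ = 0.8493, d_rh = R√(Δφ²+q²Δλ²) = 11505.2 km
Excess = 11505.2 − 11238.2 = 267.0 ≈ 267 km

267 km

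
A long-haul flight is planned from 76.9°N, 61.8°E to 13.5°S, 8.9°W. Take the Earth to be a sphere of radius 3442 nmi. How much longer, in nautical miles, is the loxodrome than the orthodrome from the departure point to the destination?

165 nmi

Great circle: cos σ = sin φ₁ sin φ₂ + cos φ₁ cos φ₂ cos Δλ,  σ = 1.7259 rad → d_gc = 5940.7 nmi
Rhumb line: Δψ = -2.4022, q = Δφ/Δψ = 0.6568, d_rh = R√(Δφ²+q²Δλ²) = 6105.3 nmi
Excess = 6105.3 − 5940.7 = 164.6 ≈ 165 nmi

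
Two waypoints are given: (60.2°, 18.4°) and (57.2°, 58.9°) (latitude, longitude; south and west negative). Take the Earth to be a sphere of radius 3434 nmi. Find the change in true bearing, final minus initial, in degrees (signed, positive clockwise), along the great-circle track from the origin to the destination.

+35.0°

At departure: θ₁ = atan2(sin Δλ cos φ₂, cos φ₁ sin φ₂ − sin φ₁ cos φ₂ cos Δλ) = 80.28°
At arrival: θ₂ = atan2(sin Δλ cos φ₁, −cos φ₂ sin φ₁ + sin φ₂ cos φ₁ cos Δλ) = 115.28°
Δθ = θ₂ − θ₁ = +35.0°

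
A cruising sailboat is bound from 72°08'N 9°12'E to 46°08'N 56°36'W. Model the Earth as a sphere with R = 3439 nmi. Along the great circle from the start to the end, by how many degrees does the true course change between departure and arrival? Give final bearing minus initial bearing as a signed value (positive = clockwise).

Initial bearing θ₁ = atan2(sin Δλ cos φ₂, cos φ₁ sin φ₂ − sin φ₁ cos φ₂ cos Δλ) = 265.55°
Final bearing θ₂ = (initial bearing from the destination back to the start) + 180° = 206.19°
Δθ = θ₂ − θ₁ = -59.4°

-59.4°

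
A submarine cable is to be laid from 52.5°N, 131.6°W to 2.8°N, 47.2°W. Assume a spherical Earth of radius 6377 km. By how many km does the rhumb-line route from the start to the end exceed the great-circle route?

Great circle: cos σ = sin φ₁ sin φ₂ + cos φ₁ cos φ₂ cos Δλ,  σ = 1.4725 rad → d_gc = 9390.4 km
Rhumb line: Δψ = -1.0315, q = Δφ/Δψ = 0.8409, d_rh = R√(Δφ²+q²Δλ²) = 9643.5 km
Excess = 9643.5 − 9390.4 = 253.1 ≈ 253 km

253 km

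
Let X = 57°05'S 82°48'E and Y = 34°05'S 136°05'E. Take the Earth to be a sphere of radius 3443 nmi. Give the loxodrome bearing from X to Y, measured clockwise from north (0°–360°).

57.8°

Meridional parts: M(φ₁)=-1.2193, M(φ₂)=-0.6334 → ΔM = +0.5859;  Δλ = +0.9300 rad
tan C = Δλ / ΔM = +1.5872 → C = 57.79°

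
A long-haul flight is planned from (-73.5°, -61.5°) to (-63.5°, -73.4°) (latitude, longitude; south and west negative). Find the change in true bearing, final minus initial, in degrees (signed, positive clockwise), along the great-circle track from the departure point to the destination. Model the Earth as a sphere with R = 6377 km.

+11.1°

At departure: θ₁ = atan2(sin Δλ cos φ₂, cos φ₁ sin φ₂ − sin φ₁ cos φ₂ cos Δλ) = 330.77°
At arrival: θ₂ = atan2(sin Δλ cos φ₁, −cos φ₂ sin φ₁ + sin φ₂ cos φ₁ cos Δλ) = 341.89°
Δθ = θ₂ − θ₁ = +11.1°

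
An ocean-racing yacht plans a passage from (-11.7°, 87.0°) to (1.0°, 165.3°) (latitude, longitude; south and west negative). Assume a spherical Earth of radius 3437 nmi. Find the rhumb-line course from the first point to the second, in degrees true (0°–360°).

Δψ = ln[tan(π/4+φ₂/2)/tan(π/4+φ₁/2)] = +0.2231
Δλ = +1.3666 rad (taken the short way round)
course = atan2(Δλ, Δψ) = 80.73°

80.7°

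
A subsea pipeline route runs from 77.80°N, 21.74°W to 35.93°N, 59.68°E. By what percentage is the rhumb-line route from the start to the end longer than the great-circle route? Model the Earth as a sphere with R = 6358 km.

Great circle: σ = 0.9285 rad → d_gc = Rσ = 5903.1 km
Rhumb: Δφ = -0.7308, Δλ = +1.4210, Δψ = -1.5634, q = Δφ/Δψ = 0.4674 → d_rh = R√(Δφ²+q²Δλ²) = 6278.8 km
Excess = (6278.8 − 5903.1) / 5903.1 = 375.7 / 5903.1 = 6.36% ≈ 6.4%

6.4%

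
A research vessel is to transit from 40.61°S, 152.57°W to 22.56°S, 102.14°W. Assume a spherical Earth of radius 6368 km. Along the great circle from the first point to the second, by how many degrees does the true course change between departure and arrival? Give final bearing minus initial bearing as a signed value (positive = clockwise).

At departure: θ₁ = atan2(sin Δλ cos φ₂, cos φ₁ sin φ₂ − sin φ₁ cos φ₂ cos Δλ) = 82.66°
At arrival: θ₂ = atan2(sin Δλ cos φ₁, −cos φ₂ sin φ₁ + sin φ₂ cos φ₁ cos Δλ) = 54.62°
Δθ = θ₂ − θ₁ = -28.0°

-28.0°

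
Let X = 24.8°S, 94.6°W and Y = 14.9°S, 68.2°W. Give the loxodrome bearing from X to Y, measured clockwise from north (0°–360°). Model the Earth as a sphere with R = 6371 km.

68.2°

Δψ = ln[tan(π/4+φ₂/2)/tan(π/4+φ₁/2)] = +0.1840
Δλ = +0.4608 rad (taken the short way round)
course = atan2(Δλ, Δψ) = 68.23°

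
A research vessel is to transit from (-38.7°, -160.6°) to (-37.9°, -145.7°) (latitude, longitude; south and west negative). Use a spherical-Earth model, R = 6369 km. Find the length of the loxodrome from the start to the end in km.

1303 km

Δψ = ln[tan(π/4+φ₂/2)/tan(π/4+φ₁/2)] = +0.0178;  Δφ = +0.0140 rad,  Δλ = +0.2601 rad
q = Δφ/Δψ = 0.7848
d = R·√(Δφ² + q²Δλ²) = 6369·0.20456 = 1303 km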